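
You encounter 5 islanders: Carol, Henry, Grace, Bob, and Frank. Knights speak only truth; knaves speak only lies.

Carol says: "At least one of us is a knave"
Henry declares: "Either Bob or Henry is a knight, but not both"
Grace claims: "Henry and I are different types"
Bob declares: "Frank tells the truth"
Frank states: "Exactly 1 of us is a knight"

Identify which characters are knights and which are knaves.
Carol is a knight.
Henry is a knave.
Grace is a knight.
Bob is a knave.
Frank is a knave.

Verification:
- Carol (knight) says "At least one of us is a knave" - this is TRUE because Henry, Bob, and Frank are knaves.
- Henry (knave) says "Either Bob or Henry is a knight, but not both" - this is FALSE (a lie) because Bob is a knave and Henry is a knave.
- Grace (knight) says "Henry and I are different types" - this is TRUE because Grace is a knight and Henry is a knave.
- Bob (knave) says "Frank tells the truth" - this is FALSE (a lie) because Frank is a knave.
- Frank (knave) says "Exactly 1 of us is a knight" - this is FALSE (a lie) because there are 2 knights.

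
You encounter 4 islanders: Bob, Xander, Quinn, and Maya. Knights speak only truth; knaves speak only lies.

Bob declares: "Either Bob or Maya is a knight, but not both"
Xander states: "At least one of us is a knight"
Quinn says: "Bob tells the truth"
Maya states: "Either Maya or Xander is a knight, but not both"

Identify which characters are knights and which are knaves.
Bob is a knave.
Xander is a knave.
Quinn is a knave.
Maya is a knave.

Verification:
- Bob (knave) says "Either Bob or Maya is a knight, but not both" - this is FALSE (a lie) because Bob is a knave and Maya is a knave.
- Xander (knave) says "At least one of us is a knight" - this is FALSE (a lie) because no one is a knight.
- Quinn (knave) says "Bob tells the truth" - this is FALSE (a lie) because Bob is a knave.
- Maya (knave) says "Either Maya or Xander is a knight, but not both" - this is FALSE (a lie) because Maya is a knave and Xander is a knave.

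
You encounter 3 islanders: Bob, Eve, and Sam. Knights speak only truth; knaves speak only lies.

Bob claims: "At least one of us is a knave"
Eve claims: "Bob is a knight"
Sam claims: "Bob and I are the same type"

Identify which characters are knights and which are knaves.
Bob is a knight.
Eve is a knight.
Sam is a knave.

Verification:
- Bob (knight) says "At least one of us is a knave" - this is TRUE because Sam is a knave.
- Eve (knight) says "Bob is a knight" - this is TRUE because Bob is a knight.
- Sam (knave) says "Bob and I are the same type" - this is FALSE (a lie) because Sam is a knave and Bob is a knight.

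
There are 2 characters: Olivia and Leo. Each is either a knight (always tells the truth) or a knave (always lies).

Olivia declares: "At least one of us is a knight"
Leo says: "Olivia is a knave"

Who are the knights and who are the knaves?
Olivia is a knight.
Leo is a knave.

Verification:
- Olivia (knight) says "At least one of us is a knight" - this is TRUE because Olivia is a knight.
- Leo (knave) says "Olivia is a knave" - this is FALSE (a lie) because Olivia is a knight.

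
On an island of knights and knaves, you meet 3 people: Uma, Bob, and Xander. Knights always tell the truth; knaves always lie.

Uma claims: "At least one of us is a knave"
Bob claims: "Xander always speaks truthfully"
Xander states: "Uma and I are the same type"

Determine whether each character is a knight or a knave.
Uma is a knight.
Bob is a knave.
Xander is a knave.

Verification:
- Uma (knight) says "At least one of us is a knave" - this is TRUE because Bob and Xander are knaves.
- Bob (knave) says "Xander always speaks truthfully" - this is FALSE (a lie) because Xander is a knave.
- Xander (knave) says "Uma and I are the same type" - this is FALSE (a lie) because Xander is a knave and Uma is a knight.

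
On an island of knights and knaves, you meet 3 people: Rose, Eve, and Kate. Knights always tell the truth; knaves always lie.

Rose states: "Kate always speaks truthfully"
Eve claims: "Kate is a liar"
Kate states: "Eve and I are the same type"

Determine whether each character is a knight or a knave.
Rose is a knave.
Eve is a knight.
Kate is a knave.

Verification:
- Rose (knave) says "Kate always speaks truthfully" - this is FALSE (a lie) because Kate is a knave.
- Eve (knight) says "Kate is a liar" - this is TRUE because Kate is a knave.
- Kate (knave) says "Eve and I are the same type" - this is FALSE (a lie) because Kate is a knave and Eve is a knight.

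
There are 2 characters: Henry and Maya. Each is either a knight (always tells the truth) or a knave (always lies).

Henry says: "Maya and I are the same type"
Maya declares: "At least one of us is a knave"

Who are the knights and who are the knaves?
Henry is a knave.
Maya is a knight.

Verification:
- Henry (knave) says "Maya and I are the same type" - this is FALSE (a lie) because Henry is a knave and Maya is a knight.
- Maya (knight) says "At least one of us is a knave" - this is TRUE because Henry is a knave.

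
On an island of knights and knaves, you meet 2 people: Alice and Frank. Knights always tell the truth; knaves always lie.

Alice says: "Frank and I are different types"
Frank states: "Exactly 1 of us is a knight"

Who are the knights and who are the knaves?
Alice is a knave.
Frank is a knave.

Verification:
- Alice (knave) says "Frank and I are different types" - this is FALSE (a lie) because Alice is a knave and Frank is a knave.
- Frank (knave) says "Exactly 1 of us is a knight" - this is FALSE (a lie) because there are 0 knights.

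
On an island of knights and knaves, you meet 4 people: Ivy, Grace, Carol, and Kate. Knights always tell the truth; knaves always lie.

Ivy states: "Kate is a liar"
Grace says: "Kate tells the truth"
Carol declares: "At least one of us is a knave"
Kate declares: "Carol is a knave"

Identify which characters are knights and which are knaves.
Ivy is a knight.
Grace is a knave.
Carol is a knight.
Kate is a knave.

Verification:
- Ivy (knight) says "Kate is a liar" - this is TRUE because Kate is a knave.
- Grace (knave) says "Kate tells the truth" - this is FALSE (a lie) because Kate is a knave.
- Carol (knight) says "At least one of us is a knave" - this is TRUE because Grace and Kate are knaves.
- Kate (knave) says "Carol is a knave" - this is FALSE (a lie) because Carol is a knight.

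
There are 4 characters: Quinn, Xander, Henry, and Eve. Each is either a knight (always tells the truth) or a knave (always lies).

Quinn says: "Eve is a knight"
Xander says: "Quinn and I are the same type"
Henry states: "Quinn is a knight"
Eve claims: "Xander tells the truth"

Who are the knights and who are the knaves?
Quinn is a knight.
Xander is a knight.
Henry is a knight.
Eve is a knight.

Verification:
- Quinn (knight) says "Eve is a knight" - this is TRUE because Eve is a knight.
- Xander (knight) says "Quinn and I are the same type" - this is TRUE because Xander is a knight and Quinn is a knight.
- Henry (knight) says "Quinn is a knight" - this is TRUE because Quinn is a knight.
- Eve (knight) says "Xander tells the truth" - this is TRUE because Xander is a knight.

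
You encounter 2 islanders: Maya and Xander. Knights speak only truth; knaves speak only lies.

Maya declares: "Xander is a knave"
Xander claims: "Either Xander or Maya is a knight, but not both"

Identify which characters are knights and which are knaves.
Maya is a knave.
Xander is a knight.

Verification:
- Maya (knave) says "Xander is a knave" - this is FALSE (a lie) because Xander is a knight.
- Xander (knight) says "Either Xander or Maya is a knight, but not both" - this is TRUE because Xander is a knight and Maya is a knave.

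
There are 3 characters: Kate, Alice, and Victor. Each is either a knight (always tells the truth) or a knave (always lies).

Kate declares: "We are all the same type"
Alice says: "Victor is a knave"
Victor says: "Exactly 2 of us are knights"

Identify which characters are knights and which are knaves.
Kate is a knave.
Alice is a knight.
Victor is a knave.

Verification:
- Kate (knave) says "We are all the same type" - this is FALSE (a lie) because Alice is a knight and Kate and Victor are knaves.
- Alice (knight) says "Victor is a knave" - this is TRUE because Victor is a knave.
- Victor (knave) says "Exactly 2 of us are knights" - this is FALSE (a lie) because there are 1 knights.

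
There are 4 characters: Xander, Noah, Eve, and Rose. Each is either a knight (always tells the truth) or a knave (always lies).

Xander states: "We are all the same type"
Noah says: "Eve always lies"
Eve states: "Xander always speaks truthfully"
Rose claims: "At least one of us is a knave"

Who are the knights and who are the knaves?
Xander is a knave.
Noah is a knight.
Eve is a knave.
Rose is a knight.

Verification:
- Xander (knave) says "We are all the same type" - this is FALSE (a lie) because Noah and Rose are knights and Xander and Eve are knaves.
- Noah (knight) says "Eve always lies" - this is TRUE because Eve is a knave.
- Eve (knave) says "Xander always speaks truthfully" - this is FALSE (a lie) because Xander is a knave.
- Rose (knight) says "At least one of us is a knave" - this is TRUE because Xander and Eve are knaves.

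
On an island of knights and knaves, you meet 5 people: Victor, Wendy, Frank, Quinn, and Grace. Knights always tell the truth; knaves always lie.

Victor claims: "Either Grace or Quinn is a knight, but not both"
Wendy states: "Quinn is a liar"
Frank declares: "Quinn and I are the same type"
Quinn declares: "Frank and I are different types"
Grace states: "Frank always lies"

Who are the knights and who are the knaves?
Victor is a knave.
Wendy is a knave.
Frank is a knave.
Quinn is a knight.
Grace is a knight.

Verification:
- Victor (knave) says "Either Grace or Quinn is a knight, but not both" - this is FALSE (a lie) because Grace is a knight and Quinn is a knight.
- Wendy (knave) says "Quinn is a liar" - this is FALSE (a lie) because Quinn is a knight.
- Frank (knave) says "Quinn and I are the same type" - this is FALSE (a lie) because Frank is a knave and Quinn is a knight.
- Quinn (knight) says "Frank and I are different types" - this is TRUE because Quinn is a knight and Frank is a knave.
- Grace (knight) says "Frank always lies" - this is TRUE because Frank is a knave.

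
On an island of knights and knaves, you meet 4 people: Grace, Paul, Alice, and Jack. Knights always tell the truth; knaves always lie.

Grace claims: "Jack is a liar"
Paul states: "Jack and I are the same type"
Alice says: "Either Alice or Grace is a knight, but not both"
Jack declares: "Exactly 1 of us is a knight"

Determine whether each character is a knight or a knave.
Grace is a knave.
Paul is a knave.
Alice is a knave.
Jack is a knight.

Verification:
- Grace (knave) says "Jack is a liar" - this is FALSE (a lie) because Jack is a knight.
- Paul (knave) says "Jack and I are the same type" - this is FALSE (a lie) because Paul is a knave and Jack is a knight.
- Alice (knave) says "Either Alice or Grace is a knight, but not both" - this is FALSE (a lie) because Alice is a knave and Grace is a knave.
- Jack (knight) says "Exactly 1 of us is a knight" - this is TRUE because there are 1 knights.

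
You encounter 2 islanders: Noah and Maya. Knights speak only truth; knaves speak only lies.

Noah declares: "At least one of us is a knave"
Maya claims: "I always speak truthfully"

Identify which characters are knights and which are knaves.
Noah is a knight.
Maya is a knave.

Verification:
- Noah (knight) says "At least one of us is a knave" - this is TRUE because Maya is a knave.
- Maya (knave) says "I always speak truthfully" - this is FALSE (a lie) because Maya is a knave.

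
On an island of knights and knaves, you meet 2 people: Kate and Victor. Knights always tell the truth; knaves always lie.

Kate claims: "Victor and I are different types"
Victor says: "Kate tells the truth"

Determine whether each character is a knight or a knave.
Kate is a knave.
Victor is a knave.

Verification:
- Kate (knave) says "Victor and I are different types" - this is FALSE (a lie) because Kate is a knave and Victor is a knave.
- Victor (knave) says "Kate tells the truth" - this is FALSE (a lie) because Kate is a knave.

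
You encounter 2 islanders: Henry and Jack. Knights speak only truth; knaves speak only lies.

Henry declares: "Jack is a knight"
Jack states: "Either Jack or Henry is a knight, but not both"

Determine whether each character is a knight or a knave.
Henry is a knave.
Jack is a knave.

Verification:
- Henry (knave) says "Jack is a knight" - this is FALSE (a lie) because Jack is a knave.
- Jack (knave) says "Either Jack or Henry is a knight, but not both" - this is FALSE (a lie) because Jack is a knave and Henry is a knave.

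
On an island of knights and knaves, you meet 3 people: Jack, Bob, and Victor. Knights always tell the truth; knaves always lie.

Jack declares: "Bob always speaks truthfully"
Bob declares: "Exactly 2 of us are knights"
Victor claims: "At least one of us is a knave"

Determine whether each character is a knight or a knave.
Jack is a knave.
Bob is a knave.
Victor is a knight.

Verification:
- Jack (knave) says "Bob always speaks truthfully" - this is FALSE (a lie) because Bob is a knave.
- Bob (knave) says "Exactly 2 of us are knights" - this is FALSE (a lie) because there are 1 knights.
- Victor (knight) says "At least one of us is a knave" - this is TRUE because Jack and Bob are knaves.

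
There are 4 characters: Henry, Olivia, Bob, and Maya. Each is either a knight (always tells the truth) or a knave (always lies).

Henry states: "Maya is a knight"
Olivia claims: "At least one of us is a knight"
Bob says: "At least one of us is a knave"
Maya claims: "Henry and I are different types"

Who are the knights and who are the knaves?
Henry is a knave.
Olivia is a knight.
Bob is a knight.
Maya is a knave.

Verification:
- Henry (knave) says "Maya is a knight" - this is FALSE (a lie) because Maya is a knave.
- Olivia (knight) says "At least one of us is a knight" - this is TRUE because Olivia and Bob are knights.
- Bob (knight) says "At least one of us is a knave" - this is TRUE because Henry and Maya are knaves.
- Maya (knave) says "Henry and I are different types" - this is FALSE (a lie) because Maya is a knave and Henry is a knave.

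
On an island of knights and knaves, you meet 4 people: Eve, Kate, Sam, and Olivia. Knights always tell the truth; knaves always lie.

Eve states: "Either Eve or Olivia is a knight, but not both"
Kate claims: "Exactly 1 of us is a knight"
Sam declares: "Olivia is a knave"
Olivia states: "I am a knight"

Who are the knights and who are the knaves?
Eve is a knight.
Kate is a knave.
Sam is a knight.
Olivia is a knave.

Verification:
- Eve (knight) says "Either Eve or Olivia is a knight, but not both" - this is TRUE because Eve is a knight and Olivia is a knave.
- Kate (knave) says "Exactly 1 of us is a knight" - this is FALSE (a lie) because there are 2 knights.
- Sam (knight) says "Olivia is a knave" - this is TRUE because Olivia is a knave.
- Olivia (knave) says "I am a knight" - this is FALSE (a lie) because Olivia is a knave.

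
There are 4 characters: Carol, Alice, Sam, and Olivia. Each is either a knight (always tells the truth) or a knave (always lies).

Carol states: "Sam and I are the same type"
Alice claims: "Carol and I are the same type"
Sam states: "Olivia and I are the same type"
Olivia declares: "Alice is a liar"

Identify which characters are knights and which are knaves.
Carol is a knight.
Alice is a knave.
Sam is a knight.
Olivia is a knight.

Verification:
- Carol (knight) says "Sam and I are the same type" - this is TRUE because Carol is a knight and Sam is a knight.
- Alice (knave) says "Carol and I are the same type" - this is FALSE (a lie) because Alice is a knave and Carol is a knight.
- Sam (knight) says "Olivia and I are the same type" - this is TRUE because Sam is a knight and Olivia is a knight.
- Olivia (knight) says "Alice is a liar" - this is TRUE because Alice is a knave.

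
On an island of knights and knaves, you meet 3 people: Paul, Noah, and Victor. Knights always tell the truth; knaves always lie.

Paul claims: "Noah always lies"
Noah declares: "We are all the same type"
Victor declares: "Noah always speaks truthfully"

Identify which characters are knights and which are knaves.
Paul is a knight.
Noah is a knave.
Victor is a knave.

Verification:
- Paul (knight) says "Noah always lies" - this is TRUE because Noah is a knave.
- Noah (knave) says "We are all the same type" - this is FALSE (a lie) because Paul is a knight and Noah and Victor are knaves.
- Victor (knave) says "Noah always speaks truthfully" - this is FALSE (a lie) because Noah is a knave.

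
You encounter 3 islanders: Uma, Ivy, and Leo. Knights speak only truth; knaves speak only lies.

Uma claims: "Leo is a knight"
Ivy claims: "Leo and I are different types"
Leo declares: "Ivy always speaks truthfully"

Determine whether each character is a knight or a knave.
Uma is a knave.
Ivy is a knave.
Leo is a knave.

Verification:
- Uma (knave) says "Leo is a knight" - this is FALSE (a lie) because Leo is a knave.
- Ivy (knave) says "Leo and I are different types" - this is FALSE (a lie) because Ivy is a knave and Leo is a knave.
- Leo (knave) says "Ivy always speaks truthfully" - this is FALSE (a lie) because Ivy is a knave.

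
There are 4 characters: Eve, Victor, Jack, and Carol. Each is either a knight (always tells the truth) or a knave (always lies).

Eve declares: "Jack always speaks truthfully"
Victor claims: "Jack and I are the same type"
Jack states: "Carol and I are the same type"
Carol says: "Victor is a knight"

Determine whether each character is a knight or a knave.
Eve is a knight.
Victor is a knight.
Jack is a knight.
Carol is a knight.

Verification:
- Eve (knight) says "Jack always speaks truthfully" - this is TRUE because Jack is a knight.
- Victor (knight) says "Jack and I are the same type" - this is TRUE because Victor is a knight and Jack is a knight.
- Jack (knight) says "Carol and I are the same type" - this is TRUE because Jack is a knight and Carol is a knight.
- Carol (knight) says "Victor is a knight" - this is TRUE because Victor is a knight.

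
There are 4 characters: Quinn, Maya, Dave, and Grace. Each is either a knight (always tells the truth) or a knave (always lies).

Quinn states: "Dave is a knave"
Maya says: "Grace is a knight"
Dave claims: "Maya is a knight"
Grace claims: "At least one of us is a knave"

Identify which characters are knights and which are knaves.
Quinn is a knave.
Maya is a knight.
Dave is a knight.
Grace is a knight.

Verification:
- Quinn (knave) says "Dave is a knave" - this is FALSE (a lie) because Dave is a knight.
- Maya (knight) says "Grace is a knight" - this is TRUE because Grace is a knight.
- Dave (knight) says "Maya is a knight" - this is TRUE because Maya is a knight.
- Grace (knight) says "At least one of us is a knave" - this is TRUE because Quinn is a knave.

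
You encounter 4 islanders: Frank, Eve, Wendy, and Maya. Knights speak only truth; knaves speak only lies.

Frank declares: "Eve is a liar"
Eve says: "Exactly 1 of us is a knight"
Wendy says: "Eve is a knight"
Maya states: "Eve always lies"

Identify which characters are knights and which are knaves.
Frank is a knight.
Eve is a knave.
Wendy is a knave.
Maya is a knight.

Verification:
- Frank (knight) says "Eve is a liar" - this is TRUE because Eve is a knave.
- Eve (knave) says "Exactly 1 of us is a knight" - this is FALSE (a lie) because there are 2 knights.
- Wendy (knave) says "Eve is a knight" - this is FALSE (a lie) because Eve is a knave.
- Maya (knight) says "Eve always lies" - this is TRUE because Eve is a knave.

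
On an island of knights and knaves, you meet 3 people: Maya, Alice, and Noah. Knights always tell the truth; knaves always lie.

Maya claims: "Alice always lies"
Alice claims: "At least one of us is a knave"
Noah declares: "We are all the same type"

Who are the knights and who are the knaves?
Maya is a knave.
Alice is a knight.
Noah is a knave.

Verification:
- Maya (knave) says "Alice always lies" - this is FALSE (a lie) because Alice is a knight.
- Alice (knight) says "At least one of us is a knave" - this is TRUE because Maya and Noah are knaves.
- Noah (knave) says "We are all the same type" - this is FALSE (a lie) because Alice is a knight and Maya and Noah are knaves.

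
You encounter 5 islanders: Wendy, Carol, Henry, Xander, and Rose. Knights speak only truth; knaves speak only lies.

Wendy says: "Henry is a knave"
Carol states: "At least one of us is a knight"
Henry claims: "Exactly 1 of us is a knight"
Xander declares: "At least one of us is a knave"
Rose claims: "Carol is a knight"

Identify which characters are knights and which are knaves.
Wendy is a knight.
Carol is a knight.
Henry is a knave.
Xander is a knight.
Rose is a knight.

Verification:
- Wendy (knight) says "Henry is a knave" - this is TRUE because Henry is a knave.
- Carol (knight) says "At least one of us is a knight" - this is TRUE because Wendy, Carol, Xander, and Rose are knights.
- Henry (knave) says "Exactly 1 of us is a knight" - this is FALSE (a lie) because there are 4 knights.
- Xander (knight) says "At least one of us is a knave" - this is TRUE because Henry is a knave.
- Rose (knight) says "Carol is a knight" - this is TRUE because Carol is a knight.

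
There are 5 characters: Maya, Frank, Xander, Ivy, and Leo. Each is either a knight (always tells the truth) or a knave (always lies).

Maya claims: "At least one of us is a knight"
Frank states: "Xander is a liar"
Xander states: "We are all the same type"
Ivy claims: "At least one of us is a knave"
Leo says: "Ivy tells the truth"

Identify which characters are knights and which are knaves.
Maya is a knight.
Frank is a knight.
Xander is a knave.
Ivy is a knight.
Leo is a knight.

Verification:
- Maya (knight) says "At least one of us is a knight" - this is TRUE because Maya, Frank, Ivy, and Leo are knights.
- Frank (knight) says "Xander is a liar" - this is TRUE because Xander is a knave.
- Xander (knave) says "We are all the same type" - this is FALSE (a lie) because Maya, Frank, Ivy, and Leo are knights and Xander is a knave.
- Ivy (knight) says "At least one of us is a knave" - this is TRUE because Xander is a knave.
- Leo (knight) says "Ivy tells the truth" - this is TRUE because Ivy is a knight.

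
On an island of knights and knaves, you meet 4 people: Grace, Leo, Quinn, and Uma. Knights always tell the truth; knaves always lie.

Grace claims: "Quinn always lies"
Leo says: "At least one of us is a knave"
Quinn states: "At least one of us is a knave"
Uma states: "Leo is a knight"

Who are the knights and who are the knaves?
Grace is a knave.
Leo is a knight.
Quinn is a knight.
Uma is a knight.

Verification:
- Grace (knave) says "Quinn always lies" - this is FALSE (a lie) because Quinn is a knight.
- Leo (knight) says "At least one of us is a knave" - this is TRUE because Grace is a knave.
- Quinn (knight) says "At least one of us is a knave" - this is TRUE because Grace is a knave.
- Uma (knight) says "Leo is a knight" - this is TRUE because Leo is a knight.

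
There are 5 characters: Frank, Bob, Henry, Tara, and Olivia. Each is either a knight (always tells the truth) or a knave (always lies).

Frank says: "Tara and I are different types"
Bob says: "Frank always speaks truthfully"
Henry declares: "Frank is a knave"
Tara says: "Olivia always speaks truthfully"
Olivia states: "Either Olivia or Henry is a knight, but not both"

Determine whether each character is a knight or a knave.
Frank is a knight.
Bob is a knight.
Henry is a knave.
Tara is a knave.
Olivia is a knave.

Verification:
- Frank (knight) says "Tara and I are different types" - this is TRUE because Frank is a knight and Tara is a knave.
- Bob (knight) says "Frank always speaks truthfully" - this is TRUE because Frank is a knight.
- Henry (knave) says "Frank is a knave" - this is FALSE (a lie) because Frank is a knight.
- Tara (knave) says "Olivia always speaks truthfully" - this is FALSE (a lie) because Olivia is a knave.
- Olivia (knave) says "Either Olivia or Henry is a knight, but not both" - this is FALSE (a lie) because Olivia is a knave and Henry is a knave.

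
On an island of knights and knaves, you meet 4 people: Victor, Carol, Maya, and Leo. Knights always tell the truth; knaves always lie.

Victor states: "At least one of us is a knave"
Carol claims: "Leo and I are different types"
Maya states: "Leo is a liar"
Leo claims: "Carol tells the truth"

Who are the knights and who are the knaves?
Victor is a knight.
Carol is a knave.
Maya is a knight.
Leo is a knave.

Verification:
- Victor (knight) says "At least one of us is a knave" - this is TRUE because Carol and Leo are knaves.
- Carol (knave) says "Leo and I are different types" - this is FALSE (a lie) because Carol is a knave and Leo is a knave.
- Maya (knight) says "Leo is a liar" - this is TRUE because Leo is a knave.
- Leo (knave) says "Carol tells the truth" - this is FALSE (a lie) because Carol is a knave.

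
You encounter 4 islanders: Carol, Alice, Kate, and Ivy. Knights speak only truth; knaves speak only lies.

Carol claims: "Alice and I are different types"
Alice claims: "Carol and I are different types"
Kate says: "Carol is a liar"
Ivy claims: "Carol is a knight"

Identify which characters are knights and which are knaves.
Carol is a knave.
Alice is a knave.
Kate is a knight.
Ivy is a knave.

Verification:
- Carol (knave) says "Alice and I are different types" - this is FALSE (a lie) because Carol is a knave and Alice is a knave.
- Alice (knave) says "Carol and I are different types" - this is FALSE (a lie) because Alice is a knave and Carol is a knave.
- Kate (knight) says "Carol is a liar" - this is TRUE because Carol is a knave.
- Ivy (knave) says "Carol is a knight" - this is FALSE (a lie) because Carol is a knave.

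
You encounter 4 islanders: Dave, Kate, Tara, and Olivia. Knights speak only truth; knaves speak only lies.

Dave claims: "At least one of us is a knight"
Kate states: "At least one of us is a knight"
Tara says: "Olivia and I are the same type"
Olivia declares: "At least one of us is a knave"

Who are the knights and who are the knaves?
Dave is a knight.
Kate is a knight.
Tara is a knave.
Olivia is a knight.

Verification:
- Dave (knight) says "At least one of us is a knight" - this is TRUE because Dave, Kate, and Olivia are knights.
- Kate (knight) says "At least one of us is a knight" - this is TRUE because Dave, Kate, and Olivia are knights.
- Tara (knave) says "Olivia and I are the same type" - this is FALSE (a lie) because Tara is a knave and Olivia is a knight.
- Olivia (knight) says "At least one of us is a knave" - this is TRUE because Tara is a knave.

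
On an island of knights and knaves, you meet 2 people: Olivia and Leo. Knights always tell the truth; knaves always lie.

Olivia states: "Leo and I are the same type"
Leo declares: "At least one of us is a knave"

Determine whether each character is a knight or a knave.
Olivia is a knave.
Leo is a knight.

Verification:
- Olivia (knave) says "Leo and I are the same type" - this is FALSE (a lie) because Olivia is a knave and Leo is a knight.
- Leo (knight) says "At least one of us is a knave" - this is TRUE because Olivia is a knave.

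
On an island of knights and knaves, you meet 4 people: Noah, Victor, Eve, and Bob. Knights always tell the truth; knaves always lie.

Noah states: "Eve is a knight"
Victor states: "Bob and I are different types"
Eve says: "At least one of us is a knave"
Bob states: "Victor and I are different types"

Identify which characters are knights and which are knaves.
Noah is a knight.
Victor is a knave.
Eve is a knight.
Bob is a knave.

Verification:
- Noah (knight) says "Eve is a knight" - this is TRUE because Eve is a knight.
- Victor (knave) says "Bob and I are different types" - this is FALSE (a lie) because Victor is a knave and Bob is a knave.
- Eve (knight) says "At least one of us is a knave" - this is TRUE because Victor and Bob are knaves.
- Bob (knave) says "Victor and I are different types" - this is FALSE (a lie) because Bob is a knave and Victor is a knave.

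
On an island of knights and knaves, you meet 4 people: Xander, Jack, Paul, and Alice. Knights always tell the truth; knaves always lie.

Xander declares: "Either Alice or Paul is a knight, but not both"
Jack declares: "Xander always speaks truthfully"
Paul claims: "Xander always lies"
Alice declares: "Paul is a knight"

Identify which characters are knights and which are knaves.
Xander is a knave.
Jack is a knave.
Paul is a knight.
Alice is a knight.

Verification:
- Xander (knave) says "Either Alice or Paul is a knight, but not both" - this is FALSE (a lie) because Alice is a knight and Paul is a knight.
- Jack (knave) says "Xander always speaks truthfully" - this is FALSE (a lie) because Xander is a knave.
- Paul (knight) says "Xander always lies" - this is TRUE because Xander is a knave.
- Alice (knight) says "Paul is a knight" - this is TRUE because Paul is a knight.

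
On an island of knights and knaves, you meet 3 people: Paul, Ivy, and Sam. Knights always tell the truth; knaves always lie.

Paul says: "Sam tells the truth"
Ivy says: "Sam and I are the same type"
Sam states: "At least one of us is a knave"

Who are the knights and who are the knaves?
Paul is a knight.
Ivy is a knave.
Sam is a knight.

Verification:
- Paul (knight) says "Sam tells the truth" - this is TRUE because Sam is a knight.
- Ivy (knave) says "Sam and I are the same type" - this is FALSE (a lie) because Ivy is a knave and Sam is a knight.
- Sam (knight) says "At least one of us is a knave" - this is TRUE because Ivy is a knave.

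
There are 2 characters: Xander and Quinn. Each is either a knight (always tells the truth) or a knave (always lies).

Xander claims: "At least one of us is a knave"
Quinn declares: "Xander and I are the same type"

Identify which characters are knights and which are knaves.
Xander is a knight.
Quinn is a knave.

Verification:
- Xander (knight) says "At least one of us is a knave" - this is TRUE because Quinn is a knave.
- Quinn (knave) says "Xander and I are the same type" - this is FALSE (a lie) because Quinn is a knave and Xander is a knight.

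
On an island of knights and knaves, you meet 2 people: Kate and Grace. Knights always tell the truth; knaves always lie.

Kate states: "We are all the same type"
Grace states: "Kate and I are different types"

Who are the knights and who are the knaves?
Kate is a knave.
Grace is a knight.

Verification:
- Kate (knave) says "We are all the same type" - this is FALSE (a lie) because Grace is a knight and Kate is a knave.
- Grace (knight) says "Kate and I are different types" - this is TRUE because Grace is a knight and Kate is a knave.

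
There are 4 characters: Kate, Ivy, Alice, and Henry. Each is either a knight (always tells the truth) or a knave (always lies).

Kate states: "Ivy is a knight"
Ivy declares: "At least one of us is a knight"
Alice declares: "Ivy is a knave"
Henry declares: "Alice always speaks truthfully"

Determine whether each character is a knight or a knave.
Kate is a knight.
Ivy is a knight.
Alice is a knave.
Henry is a knave.

Verification:
- Kate (knight) says "Ivy is a knight" - this is TRUE because Ivy is a knight.
- Ivy (knight) says "At least one of us is a knight" - this is TRUE because Kate and Ivy are knights.
- Alice (knave) says "Ivy is a knave" - this is FALSE (a lie) because Ivy is a knight.
- Henry (knave) says "Alice always speaks truthfully" - this is FALSE (a lie) because Alice is a knave.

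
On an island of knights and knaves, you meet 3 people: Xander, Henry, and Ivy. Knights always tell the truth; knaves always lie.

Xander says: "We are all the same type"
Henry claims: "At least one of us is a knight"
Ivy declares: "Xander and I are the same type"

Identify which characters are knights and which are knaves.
Xander is a knight.
Henry is a knight.
Ivy is a knight.

Verification:
- Xander (knight) says "We are all the same type" - this is TRUE because Xander, Henry, and Ivy are knights.
- Henry (knight) says "At least one of us is a knight" - this is TRUE because Xander, Henry, and Ivy are knights.
- Ivy (knight) says "Xander and I are the same type" - this is TRUE because Ivy is a knight and Xander is a knight.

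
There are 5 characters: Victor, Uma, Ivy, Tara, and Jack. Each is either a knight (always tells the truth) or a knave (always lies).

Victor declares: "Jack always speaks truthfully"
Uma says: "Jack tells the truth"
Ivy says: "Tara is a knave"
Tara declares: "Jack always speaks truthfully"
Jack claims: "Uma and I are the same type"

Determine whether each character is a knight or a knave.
Victor is a knight.
Uma is a knight.
Ivy is a knave.
Tara is a knight.
Jack is a knight.

Verification:
- Victor (knight) says "Jack always speaks truthfully" - this is TRUE because Jack is a knight.
- Uma (knight) says "Jack tells the truth" - this is TRUE because Jack is a knight.
- Ivy (knave) says "Tara is a knave" - this is FALSE (a lie) because Tara is a knight.
- Tara (knight) says "Jack always speaks truthfully" - this is TRUE because Jack is a knight.
- Jack (knight) says "Uma and I are the same type" - this is TRUE because Jack is a knight and Uma is a knight.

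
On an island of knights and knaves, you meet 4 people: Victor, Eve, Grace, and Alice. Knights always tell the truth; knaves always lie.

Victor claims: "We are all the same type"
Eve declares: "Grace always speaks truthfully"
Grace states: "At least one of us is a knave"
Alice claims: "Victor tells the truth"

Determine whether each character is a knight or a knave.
Victor is a knave.
Eve is a knight.
Grace is a knight.
Alice is a knave.

Verification:
- Victor (knave) says "We are all the same type" - this is FALSE (a lie) because Eve and Grace are knights and Victor and Alice are knaves.
- Eve (knight) says "Grace always speaks truthfully" - this is TRUE because Grace is a knight.
- Grace (knight) says "At least one of us is a knave" - this is TRUE because Victor and Alice are knaves.
- Alice (knave) says "Victor tells the truth" - this is FALSE (a lie) because Victor is a knave.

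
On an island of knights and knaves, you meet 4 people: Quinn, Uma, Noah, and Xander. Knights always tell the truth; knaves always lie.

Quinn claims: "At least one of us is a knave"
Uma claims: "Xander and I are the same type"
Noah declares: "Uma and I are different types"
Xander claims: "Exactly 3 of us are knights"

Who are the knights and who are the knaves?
Quinn is a knight.
Uma is a knave.
Noah is a knight.
Xander is a knight.

Verification:
- Quinn (knight) says "At least one of us is a knave" - this is TRUE because Uma is a knave.
- Uma (knave) says "Xander and I are the same type" - this is FALSE (a lie) because Uma is a knave and Xander is a knight.
- Noah (knight) says "Uma and I are different types" - this is TRUE because Noah is a knight and Uma is a knave.
- Xander (knight) says "Exactly 3 of us are knights" - this is TRUE because there are 3 knights.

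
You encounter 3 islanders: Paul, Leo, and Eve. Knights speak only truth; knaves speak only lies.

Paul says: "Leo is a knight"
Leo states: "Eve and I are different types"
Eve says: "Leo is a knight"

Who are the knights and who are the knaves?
Paul is a knave.
Leo is a knave.
Eve is a knave.

Verification:
- Paul (knave) says "Leo is a knight" - this is FALSE (a lie) because Leo is a knave.
- Leo (knave) says "Eve and I are different types" - this is FALSE (a lie) because Leo is a knave and Eve is a knave.
- Eve (knave) says "Leo is a knight" - this is FALSE (a lie) because Leo is a knave.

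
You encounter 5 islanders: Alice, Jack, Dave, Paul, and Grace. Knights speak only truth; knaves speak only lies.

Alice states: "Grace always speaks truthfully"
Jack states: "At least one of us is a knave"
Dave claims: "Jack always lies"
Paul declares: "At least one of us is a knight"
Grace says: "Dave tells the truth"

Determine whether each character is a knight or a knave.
Alice is a knave.
Jack is a knight.
Dave is a knave.
Paul is a knight.
Grace is a knave.

Verification:
- Alice (knave) says "Grace always speaks truthfully" - this is FALSE (a lie) because Grace is a knave.
- Jack (knight) says "At least one of us is a knave" - this is TRUE because Alice, Dave, and Grace are knaves.
- Dave (knave) says "Jack always lies" - this is FALSE (a lie) because Jack is a knight.
- Paul (knight) says "At least one of us is a knight" - this is TRUE because Jack and Paul are knights.
- Grace (knave) says "Dave tells the truth" - this is FALSE (a lie) because Dave is a knave.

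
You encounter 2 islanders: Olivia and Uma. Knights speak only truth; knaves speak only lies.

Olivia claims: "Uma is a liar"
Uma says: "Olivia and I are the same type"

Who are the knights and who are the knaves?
Olivia is a knight.
Uma is a knave.

Verification:
- Olivia (knight) says "Uma is a liar" - this is TRUE because Uma is a knave.
- Uma (knave) says "Olivia and I are the same type" - this is FALSE (a lie) because Uma is a knave and Olivia is a knight.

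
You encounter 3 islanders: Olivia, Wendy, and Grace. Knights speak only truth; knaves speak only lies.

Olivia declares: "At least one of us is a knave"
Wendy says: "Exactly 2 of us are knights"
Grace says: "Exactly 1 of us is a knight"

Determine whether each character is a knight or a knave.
Olivia is a knight.
Wendy is a knight.
Grace is a knave.

Verification:
- Olivia (knight) says "At least one of us is a knave" - this is TRUE because Grace is a knave.
- Wendy (knight) says "Exactly 2 of us are knights" - this is TRUE because there are 2 knights.
- Grace (knave) says "Exactly 1 of us is a knight" - this is FALSE (a lie) because there are 2 knights.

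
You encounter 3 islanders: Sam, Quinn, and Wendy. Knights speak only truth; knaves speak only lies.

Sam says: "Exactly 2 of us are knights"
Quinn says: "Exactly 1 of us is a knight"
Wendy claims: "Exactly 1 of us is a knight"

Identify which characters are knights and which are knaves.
Sam is a knave.
Quinn is a knave.
Wendy is a knave.

Verification:
- Sam (knave) says "Exactly 2 of us are knights" - this is FALSE (a lie) because there are 0 knights.
- Quinn (knave) says "Exactly 1 of us is a knight" - this is FALSE (a lie) because there are 0 knights.
- Wendy (knave) says "Exactly 1 of us is a knight" - this is FALSE (a lie) because there are 0 knights.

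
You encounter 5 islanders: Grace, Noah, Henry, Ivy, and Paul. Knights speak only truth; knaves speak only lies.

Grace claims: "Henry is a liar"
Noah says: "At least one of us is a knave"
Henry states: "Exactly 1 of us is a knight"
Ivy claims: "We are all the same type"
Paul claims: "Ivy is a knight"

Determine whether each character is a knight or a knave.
Grace is a knight.
Noah is a knight.
Henry is a knave.
Ivy is a knave.
Paul is a knave.

Verification:
- Grace (knight) says "Henry is a liar" - this is TRUE because Henry is a knave.
- Noah (knight) says "At least one of us is a knave" - this is TRUE because Henry, Ivy, and Paul are knaves.
- Henry (knave) says "Exactly 1 of us is a knight" - this is FALSE (a lie) because there are 2 knights.
- Ivy (knave) says "We are all the same type" - this is FALSE (a lie) because Grace and Noah are knights and Henry, Ivy, and Paul are knaves.
- Paul (knave) says "Ivy is a knight" - this is FALSE (a lie) because Ivy is a knave.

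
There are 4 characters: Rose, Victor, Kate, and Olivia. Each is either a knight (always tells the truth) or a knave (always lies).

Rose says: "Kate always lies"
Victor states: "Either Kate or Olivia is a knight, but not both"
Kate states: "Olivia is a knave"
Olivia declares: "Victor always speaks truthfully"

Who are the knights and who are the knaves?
Rose is a knight.
Victor is a knight.
Kate is a knave.
Olivia is a knight.

Verification:
- Rose (knight) says "Kate always lies" - this is TRUE because Kate is a knave.
- Victor (knight) says "Either Kate or Olivia is a knight, but not both" - this is TRUE because Kate is a knave and Olivia is a knight.
- Kate (knave) says "Olivia is a knave" - this is FALSE (a lie) because Olivia is a knight.
- Olivia (knight) says "Victor always speaks truthfully" - this is TRUE because Victor is a knight.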